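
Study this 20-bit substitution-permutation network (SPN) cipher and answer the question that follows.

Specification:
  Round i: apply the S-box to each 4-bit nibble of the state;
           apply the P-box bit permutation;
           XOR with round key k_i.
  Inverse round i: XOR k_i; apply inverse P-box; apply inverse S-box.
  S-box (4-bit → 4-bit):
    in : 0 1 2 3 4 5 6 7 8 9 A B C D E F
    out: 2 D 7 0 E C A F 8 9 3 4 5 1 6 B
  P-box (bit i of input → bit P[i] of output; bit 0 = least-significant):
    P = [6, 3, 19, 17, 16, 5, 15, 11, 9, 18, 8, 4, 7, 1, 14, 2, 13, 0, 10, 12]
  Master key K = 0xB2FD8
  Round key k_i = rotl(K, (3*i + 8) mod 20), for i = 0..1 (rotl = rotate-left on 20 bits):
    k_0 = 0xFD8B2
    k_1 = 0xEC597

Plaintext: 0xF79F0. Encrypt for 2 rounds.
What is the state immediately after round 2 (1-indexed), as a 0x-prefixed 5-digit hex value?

0xAC274

s_0 = plaintext = 0xF79F0
s_1 = Round(s_0, k_0) = 0xEA20D
s_2 = Round(s_1, k_1) = 0xAC274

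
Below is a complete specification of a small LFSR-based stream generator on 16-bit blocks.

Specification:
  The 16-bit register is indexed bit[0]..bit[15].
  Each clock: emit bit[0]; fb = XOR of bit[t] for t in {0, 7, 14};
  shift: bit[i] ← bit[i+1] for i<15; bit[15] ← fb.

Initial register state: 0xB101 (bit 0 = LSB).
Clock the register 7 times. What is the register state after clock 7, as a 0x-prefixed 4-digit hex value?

0x6B62

reg_0 = 0xB101
clock 1: out=1, reg = 0xD880
clock 2: out=0, reg = 0x6C40
clock 3: out=0, reg = 0xB620
clock 4: out=0, reg = 0x5B10
clock 5: out=0, reg = 0xAD88
clock 6: out=0, reg = 0xD6C4
clock 7: out=0, reg = 0x6B62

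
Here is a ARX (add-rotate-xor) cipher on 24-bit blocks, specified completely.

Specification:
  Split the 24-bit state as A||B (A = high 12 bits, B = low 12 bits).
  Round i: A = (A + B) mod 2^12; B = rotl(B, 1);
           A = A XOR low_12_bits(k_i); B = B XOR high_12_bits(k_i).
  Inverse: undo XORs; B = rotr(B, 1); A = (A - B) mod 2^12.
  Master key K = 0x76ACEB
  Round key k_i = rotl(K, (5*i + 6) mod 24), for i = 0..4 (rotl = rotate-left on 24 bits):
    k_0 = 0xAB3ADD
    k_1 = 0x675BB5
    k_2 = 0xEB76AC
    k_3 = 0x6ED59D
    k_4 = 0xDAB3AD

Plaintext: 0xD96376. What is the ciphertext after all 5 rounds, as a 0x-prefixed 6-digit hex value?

0xDECCF9

s_0 = plaintext = 0xD96376
s_1 = Round(s_0, k_0) = 0xBD1C5F
s_2 = Round(s_1, k_1) = 0x385ECA
s_3 = Round(s_2, k_2) = 0x4E3322
s_4 = Round(s_3, k_3) = 0xD980A9
s_5 = Round(s_4, k_4) = 0xDECCF9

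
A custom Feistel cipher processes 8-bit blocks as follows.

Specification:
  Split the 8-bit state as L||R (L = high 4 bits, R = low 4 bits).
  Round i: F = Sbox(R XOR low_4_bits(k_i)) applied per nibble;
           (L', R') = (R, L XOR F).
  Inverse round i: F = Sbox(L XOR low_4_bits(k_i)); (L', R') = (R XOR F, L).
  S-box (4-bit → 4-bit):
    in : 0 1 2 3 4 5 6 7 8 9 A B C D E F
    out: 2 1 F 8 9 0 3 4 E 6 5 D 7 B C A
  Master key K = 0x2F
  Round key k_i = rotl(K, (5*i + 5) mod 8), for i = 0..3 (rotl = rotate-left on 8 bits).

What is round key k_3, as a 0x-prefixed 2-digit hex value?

0xF2

K = 0x2F
k_0 = rotl(K, (5*0+5) mod 8) = rotl(K, 5) = 0xE5
k_1 = rotl(K, (5*1+5) mod 8) = rotl(K, 2) = 0xBC
k_2 = rotl(K, (5*2+5) mod 8) = rotl(K, 7) = 0x97
k_3 = rotl(K, (5*3+5) mod 8) = rotl(K, 4) = 0xF2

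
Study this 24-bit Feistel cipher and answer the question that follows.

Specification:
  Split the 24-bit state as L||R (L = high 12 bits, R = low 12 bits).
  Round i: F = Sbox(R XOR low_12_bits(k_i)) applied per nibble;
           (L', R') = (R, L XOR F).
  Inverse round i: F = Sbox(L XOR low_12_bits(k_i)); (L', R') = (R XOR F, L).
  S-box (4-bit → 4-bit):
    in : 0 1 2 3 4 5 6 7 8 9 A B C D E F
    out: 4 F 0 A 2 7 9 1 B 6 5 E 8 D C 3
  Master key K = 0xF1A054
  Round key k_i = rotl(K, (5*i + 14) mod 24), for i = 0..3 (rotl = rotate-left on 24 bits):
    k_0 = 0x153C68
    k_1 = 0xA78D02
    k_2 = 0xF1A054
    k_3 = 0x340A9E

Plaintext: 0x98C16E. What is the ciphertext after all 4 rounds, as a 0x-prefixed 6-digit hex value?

s_0 = plaintext = 0x98C16E
s_1 = Round(s_0, k_0) = 0x16E4C5
s_2 = Round(s_1, k_1) = 0x4C57EF
s_3 = Round(s_2, k_2) = 0x7EF52B
s_4 = Round(s_3, k_3) = 0x52B408

0x52B408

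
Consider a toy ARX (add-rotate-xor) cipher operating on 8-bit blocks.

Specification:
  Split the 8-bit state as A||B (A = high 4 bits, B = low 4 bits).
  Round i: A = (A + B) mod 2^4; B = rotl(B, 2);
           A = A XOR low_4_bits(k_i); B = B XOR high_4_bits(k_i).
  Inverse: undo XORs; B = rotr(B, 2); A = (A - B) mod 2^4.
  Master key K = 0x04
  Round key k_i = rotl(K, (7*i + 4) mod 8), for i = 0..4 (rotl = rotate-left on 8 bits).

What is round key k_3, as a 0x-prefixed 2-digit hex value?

K = 0x04
k_0 = rotl(K, (7*0+4) mod 8) = rotl(K, 4) = 0x40
k_1 = rotl(K, (7*1+4) mod 8) = rotl(K, 3) = 0x20
k_2 = rotl(K, (7*2+4) mod 8) = rotl(K, 2) = 0x10
k_3 = rotl(K, (7*3+4) mod 8) = rotl(K, 1) = 0x08

0x08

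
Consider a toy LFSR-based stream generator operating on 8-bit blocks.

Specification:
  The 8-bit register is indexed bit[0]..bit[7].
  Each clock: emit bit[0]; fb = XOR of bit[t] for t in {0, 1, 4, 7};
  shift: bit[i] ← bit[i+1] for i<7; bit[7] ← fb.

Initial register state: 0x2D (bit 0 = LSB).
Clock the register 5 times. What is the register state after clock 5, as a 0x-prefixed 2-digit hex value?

reg_0 = 0x2D
clock 1: out=1, reg = 0x96
clock 2: out=0, reg = 0xCB
clock 3: out=1, reg = 0xE5
clock 4: out=1, reg = 0x72
clock 5: out=0, reg = 0x39

0x39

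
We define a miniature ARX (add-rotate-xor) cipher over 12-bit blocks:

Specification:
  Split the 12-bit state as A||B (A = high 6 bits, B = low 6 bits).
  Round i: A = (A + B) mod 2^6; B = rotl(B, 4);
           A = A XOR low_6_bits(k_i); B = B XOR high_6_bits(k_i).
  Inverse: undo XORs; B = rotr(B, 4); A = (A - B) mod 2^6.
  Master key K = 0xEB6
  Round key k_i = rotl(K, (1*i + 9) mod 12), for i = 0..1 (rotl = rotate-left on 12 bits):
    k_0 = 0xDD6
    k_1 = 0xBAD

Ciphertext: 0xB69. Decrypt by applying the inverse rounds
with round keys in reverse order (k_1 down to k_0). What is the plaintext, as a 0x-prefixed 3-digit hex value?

s_0 = ciphertext = 0xB69
s_1 = InvRound(s_0, k_1) = 0x91C
s_2 = InvRound(s_1, k_0) = 0x12E

0x12E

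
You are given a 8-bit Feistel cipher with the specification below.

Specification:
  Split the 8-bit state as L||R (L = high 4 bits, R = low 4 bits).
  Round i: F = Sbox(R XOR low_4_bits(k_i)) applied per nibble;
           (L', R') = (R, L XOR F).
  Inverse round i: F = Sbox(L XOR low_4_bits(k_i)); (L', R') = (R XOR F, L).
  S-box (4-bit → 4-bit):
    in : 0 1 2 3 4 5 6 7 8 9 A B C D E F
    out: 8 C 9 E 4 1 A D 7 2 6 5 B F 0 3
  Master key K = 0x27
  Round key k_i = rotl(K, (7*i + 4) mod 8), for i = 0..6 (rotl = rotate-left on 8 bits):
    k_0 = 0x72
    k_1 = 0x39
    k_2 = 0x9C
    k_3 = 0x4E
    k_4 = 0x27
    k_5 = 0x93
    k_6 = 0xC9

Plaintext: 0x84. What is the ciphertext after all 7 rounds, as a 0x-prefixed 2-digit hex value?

0xDE

s_0 = plaintext = 0x84
s_1 = Round(s_0, k_0) = 0x42
s_2 = Round(s_1, k_1) = 0x21
s_3 = Round(s_2, k_2) = 0x1D
s_4 = Round(s_3, k_3) = 0xDF
s_5 = Round(s_4, k_4) = 0xFA
s_6 = Round(s_5, k_5) = 0xAD
s_7 = Round(s_6, k_6) = 0xDE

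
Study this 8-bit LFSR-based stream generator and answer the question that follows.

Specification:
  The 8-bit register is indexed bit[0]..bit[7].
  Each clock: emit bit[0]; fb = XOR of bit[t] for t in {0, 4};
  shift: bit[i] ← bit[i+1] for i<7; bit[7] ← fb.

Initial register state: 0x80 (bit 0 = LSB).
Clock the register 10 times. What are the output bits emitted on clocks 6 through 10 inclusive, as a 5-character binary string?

reg_0 = 0x80
clock 1: out=0, reg = 0x40
clock 2: out=0, reg = 0x20
clock 3: out=0, reg = 0x10
clock 4: out=0, reg = 0x88
clock 5: out=0, reg = 0x44
clock 6: out=0, reg = 0x22
clock 7: out=0, reg = 0x11
clock 8: out=1, reg = 0x08
clock 9: out=0, reg = 0x04
clock 10: out=0, reg = 0x02

00100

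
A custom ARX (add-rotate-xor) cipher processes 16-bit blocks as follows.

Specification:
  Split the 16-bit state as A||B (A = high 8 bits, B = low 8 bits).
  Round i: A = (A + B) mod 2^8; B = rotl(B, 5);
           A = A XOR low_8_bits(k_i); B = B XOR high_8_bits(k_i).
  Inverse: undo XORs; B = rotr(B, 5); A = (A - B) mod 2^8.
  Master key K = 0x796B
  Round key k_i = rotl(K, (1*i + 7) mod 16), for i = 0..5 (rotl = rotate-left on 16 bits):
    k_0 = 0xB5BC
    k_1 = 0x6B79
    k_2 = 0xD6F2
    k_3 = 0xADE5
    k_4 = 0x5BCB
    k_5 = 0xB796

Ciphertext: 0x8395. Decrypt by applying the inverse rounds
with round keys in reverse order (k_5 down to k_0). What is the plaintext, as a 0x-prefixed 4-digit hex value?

0xD125

s_0 = ciphertext = 0x8395
s_1 = InvRound(s_0, k_5) = 0x0411
s_2 = InvRound(s_1, k_4) = 0x7D52
s_3 = InvRound(s_2, k_3) = 0x99FF
s_4 = InvRound(s_3, k_2) = 0x2249
s_5 = InvRound(s_4, k_1) = 0x4A11
s_6 = InvRound(s_5, k_0) = 0xD125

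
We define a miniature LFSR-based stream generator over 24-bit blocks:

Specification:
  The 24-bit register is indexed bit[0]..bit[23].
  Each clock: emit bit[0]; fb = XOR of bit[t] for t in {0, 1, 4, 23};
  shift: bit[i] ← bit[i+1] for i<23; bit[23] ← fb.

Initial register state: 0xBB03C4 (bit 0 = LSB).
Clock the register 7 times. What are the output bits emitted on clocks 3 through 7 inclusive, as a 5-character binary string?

10001

reg_0 = 0xBB03C4
clock 1: out=0, reg = 0xDD81E2
clock 2: out=0, reg = 0x6EC0F1
clock 3: out=1, reg = 0x376078
clock 4: out=0, reg = 0x9BB03C
clock 5: out=0, reg = 0x4DD81E
clock 6: out=0, reg = 0x26EC0F
clock 7: out=1, reg = 0x137607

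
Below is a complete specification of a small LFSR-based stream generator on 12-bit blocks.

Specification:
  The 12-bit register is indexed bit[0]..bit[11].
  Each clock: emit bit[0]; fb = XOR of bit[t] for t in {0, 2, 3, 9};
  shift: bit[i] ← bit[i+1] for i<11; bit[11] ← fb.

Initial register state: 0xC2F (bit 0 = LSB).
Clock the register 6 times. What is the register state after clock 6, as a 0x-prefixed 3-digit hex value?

reg_0 = 0xC2F
clock 1: out=1, reg = 0xE17
clock 2: out=1, reg = 0xF0B
clock 3: out=1, reg = 0xF85
clock 4: out=1, reg = 0xFC2
clock 5: out=0, reg = 0xFE1
clock 6: out=1, reg = 0x7F0

0x7F0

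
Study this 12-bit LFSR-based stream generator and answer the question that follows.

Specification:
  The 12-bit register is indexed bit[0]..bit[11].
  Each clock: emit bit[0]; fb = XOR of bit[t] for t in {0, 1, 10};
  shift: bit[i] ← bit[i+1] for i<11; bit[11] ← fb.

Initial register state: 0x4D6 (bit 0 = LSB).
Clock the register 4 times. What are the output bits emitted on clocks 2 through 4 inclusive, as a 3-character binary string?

reg_0 = 0x4D6
clock 1: out=0, reg = 0x26B
clock 2: out=1, reg = 0x135
clock 3: out=1, reg = 0x89A
clock 4: out=0, reg = 0xC4D

110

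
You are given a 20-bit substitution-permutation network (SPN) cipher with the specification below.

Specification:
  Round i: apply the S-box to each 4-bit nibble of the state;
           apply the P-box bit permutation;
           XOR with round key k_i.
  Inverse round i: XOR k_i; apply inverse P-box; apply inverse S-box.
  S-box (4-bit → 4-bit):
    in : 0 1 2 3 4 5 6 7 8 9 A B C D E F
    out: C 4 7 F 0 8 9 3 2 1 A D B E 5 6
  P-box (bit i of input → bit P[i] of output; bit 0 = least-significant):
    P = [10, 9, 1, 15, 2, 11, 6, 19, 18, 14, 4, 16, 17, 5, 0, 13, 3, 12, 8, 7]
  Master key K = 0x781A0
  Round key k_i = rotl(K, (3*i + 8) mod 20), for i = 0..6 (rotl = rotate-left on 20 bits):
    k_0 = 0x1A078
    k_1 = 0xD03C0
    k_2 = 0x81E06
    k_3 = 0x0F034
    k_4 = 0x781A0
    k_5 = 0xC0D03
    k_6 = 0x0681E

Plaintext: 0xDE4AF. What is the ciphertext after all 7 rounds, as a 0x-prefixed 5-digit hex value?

s_0 = plaintext = 0xDE4AF
s_1 = Round(s_0, k_0) = 0xBBBFB
s_2 = Round(s_1, k_1) = 0xAAE1B
s_3 = Round(s_2, k_2) = 0xCAAF4
s_4 = Round(s_3, k_3) = 0x188DC
s_5 = Round(s_4, k_4) = 0xF4EC0
s_6 = Round(s_5, k_5) = 0x09415
s_7 = Round(s_6, k_6) = 0x2E9DE

0x2E9DE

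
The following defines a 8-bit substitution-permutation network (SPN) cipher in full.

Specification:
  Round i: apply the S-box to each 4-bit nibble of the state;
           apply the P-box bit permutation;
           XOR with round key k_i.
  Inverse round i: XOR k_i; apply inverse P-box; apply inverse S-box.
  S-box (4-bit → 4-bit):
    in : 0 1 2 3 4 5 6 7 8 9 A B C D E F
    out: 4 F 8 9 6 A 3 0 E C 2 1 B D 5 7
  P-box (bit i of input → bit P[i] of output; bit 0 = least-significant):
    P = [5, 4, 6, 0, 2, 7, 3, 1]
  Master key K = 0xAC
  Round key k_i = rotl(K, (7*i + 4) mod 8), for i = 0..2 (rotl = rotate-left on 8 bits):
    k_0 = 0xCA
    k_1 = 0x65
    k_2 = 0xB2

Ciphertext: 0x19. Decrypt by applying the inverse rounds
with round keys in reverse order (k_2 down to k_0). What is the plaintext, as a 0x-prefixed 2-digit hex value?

0xB7

s_0 = ciphertext = 0x19
s_1 = InvRound(s_0, k_2) = 0x83
s_2 = InvRound(s_1, k_1) = 0xCE
s_3 = InvRound(s_2, k_0) = 0xB7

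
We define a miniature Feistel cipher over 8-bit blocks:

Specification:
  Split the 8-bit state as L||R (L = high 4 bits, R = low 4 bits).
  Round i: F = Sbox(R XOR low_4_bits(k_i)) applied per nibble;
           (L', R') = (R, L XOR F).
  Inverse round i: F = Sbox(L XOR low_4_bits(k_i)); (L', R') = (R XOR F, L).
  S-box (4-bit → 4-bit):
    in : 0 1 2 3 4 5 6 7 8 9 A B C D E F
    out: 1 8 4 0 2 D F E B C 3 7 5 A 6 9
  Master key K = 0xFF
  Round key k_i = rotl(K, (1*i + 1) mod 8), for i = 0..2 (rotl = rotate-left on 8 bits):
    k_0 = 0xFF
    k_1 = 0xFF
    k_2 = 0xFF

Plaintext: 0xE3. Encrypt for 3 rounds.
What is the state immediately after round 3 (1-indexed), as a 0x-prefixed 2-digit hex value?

0x1D

s_0 = plaintext = 0xE3
s_1 = Round(s_0, k_0) = 0x3B
s_2 = Round(s_1, k_1) = 0xB1
s_3 = Round(s_2, k_2) = 0x1D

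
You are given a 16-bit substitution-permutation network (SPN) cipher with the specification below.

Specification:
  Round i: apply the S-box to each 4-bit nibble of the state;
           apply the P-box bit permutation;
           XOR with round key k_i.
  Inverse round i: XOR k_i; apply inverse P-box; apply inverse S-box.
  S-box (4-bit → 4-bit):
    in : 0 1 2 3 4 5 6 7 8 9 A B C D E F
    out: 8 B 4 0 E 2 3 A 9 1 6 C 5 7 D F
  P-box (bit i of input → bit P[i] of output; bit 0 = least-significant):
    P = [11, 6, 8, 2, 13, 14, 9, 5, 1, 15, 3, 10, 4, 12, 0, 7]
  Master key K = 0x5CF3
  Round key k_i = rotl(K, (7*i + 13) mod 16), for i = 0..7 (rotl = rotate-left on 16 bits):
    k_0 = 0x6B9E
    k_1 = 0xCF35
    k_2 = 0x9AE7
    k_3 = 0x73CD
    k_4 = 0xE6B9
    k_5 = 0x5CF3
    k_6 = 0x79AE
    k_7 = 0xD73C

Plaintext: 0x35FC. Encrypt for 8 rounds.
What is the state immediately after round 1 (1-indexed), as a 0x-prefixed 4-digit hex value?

0x80BE

s_0 = plaintext = 0x35FC
s_1 = Round(s_0, k_0) = 0x80BE
s_2 = Round(s_1, k_1) = 0xC081
s_3 = Round(s_2, k_2) = 0xB692
s_4 = Round(s_3, k_3) = 0xD24E
s_5 = Round(s_4, k_4) = 0xBD84
s_6 = Round(s_5, k_5) = 0xFD1C
s_7 = Round(s_6, k_6) = 0x8015
s_8 = Round(s_7, k_7) = 0xB3CC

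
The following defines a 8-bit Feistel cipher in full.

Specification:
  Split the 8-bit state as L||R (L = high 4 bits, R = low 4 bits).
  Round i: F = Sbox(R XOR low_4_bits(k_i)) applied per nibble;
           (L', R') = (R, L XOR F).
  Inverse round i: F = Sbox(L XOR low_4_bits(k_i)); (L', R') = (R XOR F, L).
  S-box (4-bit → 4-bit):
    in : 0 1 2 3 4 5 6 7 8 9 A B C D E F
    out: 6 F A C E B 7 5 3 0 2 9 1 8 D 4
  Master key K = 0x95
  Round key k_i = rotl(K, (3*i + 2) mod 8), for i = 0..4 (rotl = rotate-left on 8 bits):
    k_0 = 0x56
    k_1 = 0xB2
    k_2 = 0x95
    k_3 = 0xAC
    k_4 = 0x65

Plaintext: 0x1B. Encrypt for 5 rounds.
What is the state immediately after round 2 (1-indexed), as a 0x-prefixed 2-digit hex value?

0x92

s_0 = plaintext = 0x1B
s_1 = Round(s_0, k_0) = 0xB9
s_2 = Round(s_1, k_1) = 0x92
s_3 = Round(s_2, k_2) = 0x2C
s_4 = Round(s_3, k_3) = 0xC4
s_5 = Round(s_4, k_4) = 0x43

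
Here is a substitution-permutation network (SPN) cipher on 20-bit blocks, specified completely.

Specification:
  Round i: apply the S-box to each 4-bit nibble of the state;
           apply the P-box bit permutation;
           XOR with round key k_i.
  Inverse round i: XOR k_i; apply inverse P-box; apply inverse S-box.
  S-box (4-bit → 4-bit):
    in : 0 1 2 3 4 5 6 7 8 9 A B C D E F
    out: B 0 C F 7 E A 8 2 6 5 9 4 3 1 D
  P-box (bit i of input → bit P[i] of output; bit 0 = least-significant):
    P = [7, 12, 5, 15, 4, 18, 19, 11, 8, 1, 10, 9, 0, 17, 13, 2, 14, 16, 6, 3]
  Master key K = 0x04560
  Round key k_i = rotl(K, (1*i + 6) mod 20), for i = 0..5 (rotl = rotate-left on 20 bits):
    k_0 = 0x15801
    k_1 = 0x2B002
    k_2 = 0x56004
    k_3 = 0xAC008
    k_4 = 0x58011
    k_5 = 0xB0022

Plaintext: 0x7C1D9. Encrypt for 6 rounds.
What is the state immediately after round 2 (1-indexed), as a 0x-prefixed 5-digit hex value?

s_0 = plaintext = 0x7C1D9
s_1 = Round(s_0, k_0) = 0x56839
s_2 = Round(s_1, k_1) = 0xDA87C
s_3 = Round(s_2, k_2) = 0x40827
s_4 = Round(s_3, k_3) = 0x1084F
s_5 = Round(s_4, k_4) = 0xB00A6
s_6 = Round(s_5, k_5) = 0x1D33D

0xDA87C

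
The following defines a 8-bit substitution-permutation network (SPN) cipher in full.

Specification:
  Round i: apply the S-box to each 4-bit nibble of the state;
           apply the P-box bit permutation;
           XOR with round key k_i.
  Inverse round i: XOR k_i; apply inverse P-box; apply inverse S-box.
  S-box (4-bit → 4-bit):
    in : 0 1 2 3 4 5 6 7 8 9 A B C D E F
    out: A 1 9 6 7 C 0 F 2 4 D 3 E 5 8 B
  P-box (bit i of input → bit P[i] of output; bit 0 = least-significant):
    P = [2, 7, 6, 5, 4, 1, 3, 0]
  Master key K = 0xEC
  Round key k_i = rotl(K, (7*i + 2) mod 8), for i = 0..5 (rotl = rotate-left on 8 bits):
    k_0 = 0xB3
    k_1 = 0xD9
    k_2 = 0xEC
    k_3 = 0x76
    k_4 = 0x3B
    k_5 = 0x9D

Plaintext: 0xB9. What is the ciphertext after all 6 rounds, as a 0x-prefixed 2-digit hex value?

s_0 = plaintext = 0xB9
s_1 = Round(s_0, k_0) = 0xE1
s_2 = Round(s_1, k_1) = 0xDC
s_3 = Round(s_2, k_2) = 0x14
s_4 = Round(s_3, k_3) = 0xA2
s_5 = Round(s_4, k_4) = 0x06
s_6 = Round(s_5, k_5) = 0x9E

0x9E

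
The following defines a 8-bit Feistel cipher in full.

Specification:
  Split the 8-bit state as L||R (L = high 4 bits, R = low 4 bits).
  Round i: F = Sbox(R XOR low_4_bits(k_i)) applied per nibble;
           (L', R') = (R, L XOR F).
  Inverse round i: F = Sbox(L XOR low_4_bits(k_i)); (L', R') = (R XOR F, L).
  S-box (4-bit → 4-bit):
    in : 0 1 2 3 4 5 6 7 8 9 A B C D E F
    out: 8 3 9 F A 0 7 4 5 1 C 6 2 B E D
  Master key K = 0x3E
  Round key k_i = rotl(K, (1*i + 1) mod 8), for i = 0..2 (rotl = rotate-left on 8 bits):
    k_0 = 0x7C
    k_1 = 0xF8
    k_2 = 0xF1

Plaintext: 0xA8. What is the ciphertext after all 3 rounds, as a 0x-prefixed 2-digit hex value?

s_0 = plaintext = 0xA8
s_1 = Round(s_0, k_0) = 0x80
s_2 = Round(s_1, k_1) = 0x0D
s_3 = Round(s_2, k_2) = 0xD2

0xD2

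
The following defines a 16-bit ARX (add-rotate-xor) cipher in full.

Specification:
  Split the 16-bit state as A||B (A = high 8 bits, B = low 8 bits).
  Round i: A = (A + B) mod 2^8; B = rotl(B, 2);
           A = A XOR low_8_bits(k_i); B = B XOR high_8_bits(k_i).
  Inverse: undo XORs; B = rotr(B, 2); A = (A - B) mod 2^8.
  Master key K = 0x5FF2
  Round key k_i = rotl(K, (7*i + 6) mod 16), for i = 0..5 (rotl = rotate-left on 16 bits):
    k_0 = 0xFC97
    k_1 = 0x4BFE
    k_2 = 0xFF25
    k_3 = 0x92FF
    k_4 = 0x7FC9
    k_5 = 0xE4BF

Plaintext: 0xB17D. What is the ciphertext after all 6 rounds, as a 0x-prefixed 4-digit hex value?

s_0 = plaintext = 0xB17D
s_1 = Round(s_0, k_0) = 0xB909
s_2 = Round(s_1, k_1) = 0x3C6F
s_3 = Round(s_2, k_2) = 0x8E42
s_4 = Round(s_3, k_3) = 0x2F9B
s_5 = Round(s_4, k_4) = 0x0311
s_6 = Round(s_5, k_5) = 0xABA0

0xABA0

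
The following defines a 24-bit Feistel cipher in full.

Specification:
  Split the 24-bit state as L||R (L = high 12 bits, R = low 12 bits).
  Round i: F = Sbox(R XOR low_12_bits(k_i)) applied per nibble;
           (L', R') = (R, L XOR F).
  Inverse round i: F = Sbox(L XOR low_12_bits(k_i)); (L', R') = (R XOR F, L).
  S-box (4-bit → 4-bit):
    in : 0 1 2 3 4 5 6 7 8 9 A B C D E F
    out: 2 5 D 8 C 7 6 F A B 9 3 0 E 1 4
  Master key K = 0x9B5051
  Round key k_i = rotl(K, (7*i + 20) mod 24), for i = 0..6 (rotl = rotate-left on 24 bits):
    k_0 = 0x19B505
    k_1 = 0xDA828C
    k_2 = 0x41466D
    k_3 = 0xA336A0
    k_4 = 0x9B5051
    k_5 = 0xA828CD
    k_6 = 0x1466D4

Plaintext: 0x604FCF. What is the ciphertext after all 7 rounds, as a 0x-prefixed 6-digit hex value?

0x8BCEFE

s_0 = plaintext = 0x604FCF
s_1 = Round(s_0, k_0) = 0xFCFF0D
s_2 = Round(s_1, k_1) = 0xF0D16A
s_3 = Round(s_2, k_2) = 0x16A022
s_4 = Round(s_3, k_3) = 0x0227C7
s_5 = Round(s_4, k_4) = 0x7C7F94
s_6 = Round(s_5, k_5) = 0xF948BC
s_7 = Round(s_6, k_6) = 0x8BCEFE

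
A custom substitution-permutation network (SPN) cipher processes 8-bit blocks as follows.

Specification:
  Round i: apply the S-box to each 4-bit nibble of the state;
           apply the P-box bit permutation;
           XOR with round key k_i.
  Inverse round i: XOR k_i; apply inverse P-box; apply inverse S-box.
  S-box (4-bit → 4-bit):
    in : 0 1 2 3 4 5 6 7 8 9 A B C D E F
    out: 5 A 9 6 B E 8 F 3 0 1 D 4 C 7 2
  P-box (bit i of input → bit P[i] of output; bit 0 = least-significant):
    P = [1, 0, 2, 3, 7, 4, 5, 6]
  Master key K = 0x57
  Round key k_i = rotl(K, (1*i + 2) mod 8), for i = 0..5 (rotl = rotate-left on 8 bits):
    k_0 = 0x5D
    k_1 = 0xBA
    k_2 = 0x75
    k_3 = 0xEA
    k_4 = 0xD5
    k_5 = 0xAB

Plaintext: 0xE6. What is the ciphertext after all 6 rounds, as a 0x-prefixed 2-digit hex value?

0x73

s_0 = plaintext = 0xE6
s_1 = Round(s_0, k_0) = 0xE5
s_2 = Round(s_1, k_1) = 0x07
s_3 = Round(s_2, k_2) = 0xDA
s_4 = Round(s_3, k_3) = 0x88
s_5 = Round(s_4, k_4) = 0x46
s_6 = Round(s_5, k_5) = 0x73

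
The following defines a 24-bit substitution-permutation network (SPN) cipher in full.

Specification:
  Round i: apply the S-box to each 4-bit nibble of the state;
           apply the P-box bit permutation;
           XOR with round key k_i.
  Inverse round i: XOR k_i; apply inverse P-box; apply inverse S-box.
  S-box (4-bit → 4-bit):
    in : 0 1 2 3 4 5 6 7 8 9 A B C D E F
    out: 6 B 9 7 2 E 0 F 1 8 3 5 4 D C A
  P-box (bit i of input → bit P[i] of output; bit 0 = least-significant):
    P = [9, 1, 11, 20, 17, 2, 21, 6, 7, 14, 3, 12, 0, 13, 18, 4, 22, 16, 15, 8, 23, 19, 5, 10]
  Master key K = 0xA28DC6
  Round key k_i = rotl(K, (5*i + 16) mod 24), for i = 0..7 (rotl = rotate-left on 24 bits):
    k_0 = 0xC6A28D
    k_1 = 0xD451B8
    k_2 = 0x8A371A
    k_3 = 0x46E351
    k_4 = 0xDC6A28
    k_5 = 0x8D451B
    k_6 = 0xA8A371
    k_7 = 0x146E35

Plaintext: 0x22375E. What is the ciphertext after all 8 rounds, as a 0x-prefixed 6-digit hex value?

0x47B61E

s_0 = plaintext = 0x22375E
s_1 = Round(s_0, k_0) = 0x32DF40
s_2 = Round(s_1, k_1) = 0x18088F
s_3 = Round(s_2, k_2) = 0x541398
s_4 = Round(s_3, k_3) = 0x4F85A8
s_5 = Round(s_4, k_4) = 0xD73925
s_6 = Round(s_5, k_5) = 0x5AF878
s_7 = Round(s_6, k_6) = 0xC38585
s_8 = Round(s_7, k_7) = 0x47B61E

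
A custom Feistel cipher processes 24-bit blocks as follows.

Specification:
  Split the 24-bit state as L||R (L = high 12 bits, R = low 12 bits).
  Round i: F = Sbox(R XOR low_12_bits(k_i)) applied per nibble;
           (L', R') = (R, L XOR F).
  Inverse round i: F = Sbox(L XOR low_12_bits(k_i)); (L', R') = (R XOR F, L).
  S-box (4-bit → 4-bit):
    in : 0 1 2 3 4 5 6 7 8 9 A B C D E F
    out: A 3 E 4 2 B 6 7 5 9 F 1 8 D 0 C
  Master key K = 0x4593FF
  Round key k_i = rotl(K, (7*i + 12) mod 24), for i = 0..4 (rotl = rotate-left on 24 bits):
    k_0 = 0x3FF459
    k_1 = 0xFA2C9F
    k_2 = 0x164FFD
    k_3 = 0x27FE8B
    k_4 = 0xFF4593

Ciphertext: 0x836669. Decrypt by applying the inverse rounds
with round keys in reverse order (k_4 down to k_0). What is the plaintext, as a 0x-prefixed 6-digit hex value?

0x282F8B

s_0 = ciphertext = 0x836669
s_1 = InvRound(s_0, k_4) = 0xB92836
s_2 = InvRound(s_1, k_3) = 0x30FB92
s_3 = InvRound(s_2, k_2) = 0x35C30F
s_4 = InvRound(s_3, k_1) = 0xF8B35C
s_5 = InvRound(s_4, k_0) = 0x282F8B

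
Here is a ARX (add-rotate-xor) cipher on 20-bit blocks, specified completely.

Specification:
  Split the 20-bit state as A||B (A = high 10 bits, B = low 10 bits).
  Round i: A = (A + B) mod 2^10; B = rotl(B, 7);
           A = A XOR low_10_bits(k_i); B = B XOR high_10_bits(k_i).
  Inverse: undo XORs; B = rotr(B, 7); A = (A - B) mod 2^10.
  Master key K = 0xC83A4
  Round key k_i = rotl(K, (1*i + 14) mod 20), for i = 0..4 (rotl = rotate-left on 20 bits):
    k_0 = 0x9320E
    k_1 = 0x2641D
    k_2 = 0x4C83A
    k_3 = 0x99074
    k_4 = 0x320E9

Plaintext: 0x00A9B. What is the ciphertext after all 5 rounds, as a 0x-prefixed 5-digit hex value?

s_0 = plaintext = 0x00A9B
s_1 = Round(s_0, k_0) = 0x24F9F
s_2 = Round(s_1, k_1) = 0x0BF6A
s_3 = Round(s_2, k_2) = 0xE8C5F
s_4 = Round(s_3, k_3) = 0x1D9EF
s_5 = Round(s_4, k_4) = 0xA3375

0xA3375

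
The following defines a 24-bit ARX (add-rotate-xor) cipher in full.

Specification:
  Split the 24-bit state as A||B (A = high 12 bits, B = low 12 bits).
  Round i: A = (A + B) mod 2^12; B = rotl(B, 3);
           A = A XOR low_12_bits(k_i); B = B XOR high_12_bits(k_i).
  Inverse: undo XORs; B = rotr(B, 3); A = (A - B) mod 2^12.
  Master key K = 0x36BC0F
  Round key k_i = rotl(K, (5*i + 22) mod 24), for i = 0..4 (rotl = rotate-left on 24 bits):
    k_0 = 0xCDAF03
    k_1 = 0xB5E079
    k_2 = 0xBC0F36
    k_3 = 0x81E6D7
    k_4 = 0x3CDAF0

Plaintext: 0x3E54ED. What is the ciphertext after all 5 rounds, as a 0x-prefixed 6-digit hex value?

0xC675CD

s_0 = plaintext = 0x3E54ED
s_1 = Round(s_0, k_0) = 0x7D1BB0
s_2 = Round(s_1, k_1) = 0x3F86DB
s_3 = Round(s_2, k_2) = 0x5E5D1B
s_4 = Round(s_3, k_3) = 0x5D70C0
s_5 = Round(s_4, k_4) = 0xC675CD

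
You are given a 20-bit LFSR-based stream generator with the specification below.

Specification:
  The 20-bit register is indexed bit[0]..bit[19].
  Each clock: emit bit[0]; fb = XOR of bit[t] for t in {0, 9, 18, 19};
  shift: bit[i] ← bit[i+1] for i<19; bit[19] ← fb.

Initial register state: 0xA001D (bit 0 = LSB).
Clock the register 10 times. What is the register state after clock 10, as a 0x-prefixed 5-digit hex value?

0xACA80

reg_0 = 0xA001D
clock 1: out=1, reg = 0x5000E
clock 2: out=0, reg = 0xA8007
clock 3: out=1, reg = 0x54003
clock 4: out=1, reg = 0x2A001
clock 5: out=1, reg = 0x95000
clock 6: out=0, reg = 0xCA800
clock 7: out=0, reg = 0x65400
clock 8: out=0, reg = 0xB2A00
clock 9: out=0, reg = 0x59500
clock 10: out=0, reg = 0xACA80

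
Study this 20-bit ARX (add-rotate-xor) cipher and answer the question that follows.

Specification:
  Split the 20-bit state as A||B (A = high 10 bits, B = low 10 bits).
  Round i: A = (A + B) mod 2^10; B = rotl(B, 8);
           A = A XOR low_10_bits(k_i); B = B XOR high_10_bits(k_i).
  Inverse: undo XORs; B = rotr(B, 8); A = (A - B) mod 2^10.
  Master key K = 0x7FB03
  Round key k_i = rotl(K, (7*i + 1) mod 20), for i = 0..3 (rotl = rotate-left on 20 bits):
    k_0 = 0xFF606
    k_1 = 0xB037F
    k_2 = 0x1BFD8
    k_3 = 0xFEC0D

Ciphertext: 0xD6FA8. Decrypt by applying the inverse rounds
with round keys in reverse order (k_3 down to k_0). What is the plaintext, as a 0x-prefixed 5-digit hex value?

0xF532E

s_0 = ciphertext = 0xD6FA8
s_1 = InvRound(s_0, k_3) = 0x8294C
s_2 = InvRound(s_1, k_2) = 0x5148D
s_3 = InvRound(s_2, k_1) = 0x41136
s_4 = InvRound(s_3, k_0) = 0xF532E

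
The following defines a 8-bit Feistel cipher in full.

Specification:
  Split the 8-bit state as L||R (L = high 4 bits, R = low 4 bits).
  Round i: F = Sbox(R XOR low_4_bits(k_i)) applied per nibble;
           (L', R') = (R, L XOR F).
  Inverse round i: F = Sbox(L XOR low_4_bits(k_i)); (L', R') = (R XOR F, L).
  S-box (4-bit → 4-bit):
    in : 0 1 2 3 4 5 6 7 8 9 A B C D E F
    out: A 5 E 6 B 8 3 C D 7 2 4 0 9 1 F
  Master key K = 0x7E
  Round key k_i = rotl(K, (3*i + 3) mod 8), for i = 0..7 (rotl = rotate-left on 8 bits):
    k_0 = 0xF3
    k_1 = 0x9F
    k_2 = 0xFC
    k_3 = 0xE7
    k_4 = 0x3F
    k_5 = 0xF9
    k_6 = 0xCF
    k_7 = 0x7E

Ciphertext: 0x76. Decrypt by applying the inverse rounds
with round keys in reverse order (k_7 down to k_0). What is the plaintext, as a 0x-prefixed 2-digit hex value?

0xA1

s_0 = ciphertext = 0x76
s_1 = InvRound(s_0, k_7) = 0x17
s_2 = InvRound(s_1, k_6) = 0x61
s_3 = InvRound(s_2, k_5) = 0xE6
s_4 = InvRound(s_3, k_4) = 0x3E
s_5 = InvRound(s_4, k_3) = 0x53
s_6 = InvRound(s_5, k_2) = 0x45
s_7 = InvRound(s_6, k_1) = 0x14
s_8 = InvRound(s_7, k_0) = 0xA1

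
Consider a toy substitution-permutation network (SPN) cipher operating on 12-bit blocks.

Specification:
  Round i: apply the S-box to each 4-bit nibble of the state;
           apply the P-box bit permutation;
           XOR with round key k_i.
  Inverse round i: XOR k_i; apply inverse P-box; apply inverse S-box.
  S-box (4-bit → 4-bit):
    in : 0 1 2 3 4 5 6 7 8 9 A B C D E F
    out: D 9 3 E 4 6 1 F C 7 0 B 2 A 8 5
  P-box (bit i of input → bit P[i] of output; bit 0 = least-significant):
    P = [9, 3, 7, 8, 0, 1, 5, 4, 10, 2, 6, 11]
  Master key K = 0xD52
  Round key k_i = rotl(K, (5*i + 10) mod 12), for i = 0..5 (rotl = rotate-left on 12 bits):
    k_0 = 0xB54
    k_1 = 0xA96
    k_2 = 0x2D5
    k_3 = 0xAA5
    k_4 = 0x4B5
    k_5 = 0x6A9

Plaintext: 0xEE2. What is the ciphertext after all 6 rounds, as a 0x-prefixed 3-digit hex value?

0x7E4

s_0 = plaintext = 0xEE2
s_1 = Round(s_0, k_0) = 0x14C
s_2 = Round(s_1, k_1) = 0x6BE
s_3 = Round(s_2, k_2) = 0x7C6
s_4 = Round(s_3, k_3) = 0x4E3
s_5 = Round(s_4, k_4) = 0x56D
s_6 = Round(s_5, k_5) = 0x7E4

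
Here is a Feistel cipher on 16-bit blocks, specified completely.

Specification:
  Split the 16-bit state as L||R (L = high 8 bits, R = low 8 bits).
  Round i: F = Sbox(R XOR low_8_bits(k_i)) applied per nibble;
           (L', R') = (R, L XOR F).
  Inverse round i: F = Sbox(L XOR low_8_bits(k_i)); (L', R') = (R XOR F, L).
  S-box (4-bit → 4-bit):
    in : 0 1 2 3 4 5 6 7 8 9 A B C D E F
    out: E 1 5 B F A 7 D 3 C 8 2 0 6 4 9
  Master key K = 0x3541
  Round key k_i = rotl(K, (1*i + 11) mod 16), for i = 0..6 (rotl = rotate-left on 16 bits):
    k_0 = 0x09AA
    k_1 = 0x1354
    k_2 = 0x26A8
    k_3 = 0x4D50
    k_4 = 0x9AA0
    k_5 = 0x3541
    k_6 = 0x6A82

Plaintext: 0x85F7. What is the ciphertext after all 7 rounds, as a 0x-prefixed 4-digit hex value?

0xECB4

s_0 = plaintext = 0x85F7
s_1 = Round(s_0, k_0) = 0xF723
s_2 = Round(s_1, k_1) = 0x232A
s_3 = Round(s_2, k_2) = 0x2A16
s_4 = Round(s_3, k_3) = 0x16DD
s_5 = Round(s_4, k_4) = 0xDDC0
s_6 = Round(s_5, k_5) = 0xC0EC
s_7 = Round(s_6, k_6) = 0xECB4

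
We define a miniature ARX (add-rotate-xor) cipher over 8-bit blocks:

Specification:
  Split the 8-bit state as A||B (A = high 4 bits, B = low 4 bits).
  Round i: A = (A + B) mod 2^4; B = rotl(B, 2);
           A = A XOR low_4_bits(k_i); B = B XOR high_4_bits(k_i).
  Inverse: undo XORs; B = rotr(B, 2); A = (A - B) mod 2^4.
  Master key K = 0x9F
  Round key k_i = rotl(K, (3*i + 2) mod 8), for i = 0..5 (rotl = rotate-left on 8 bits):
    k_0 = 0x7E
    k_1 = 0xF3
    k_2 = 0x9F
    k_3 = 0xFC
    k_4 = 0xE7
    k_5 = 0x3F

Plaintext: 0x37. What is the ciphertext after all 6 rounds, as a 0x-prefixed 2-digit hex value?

0xC4

s_0 = plaintext = 0x37
s_1 = Round(s_0, k_0) = 0x4A
s_2 = Round(s_1, k_1) = 0xD5
s_3 = Round(s_2, k_2) = 0xDC
s_4 = Round(s_3, k_3) = 0x5C
s_5 = Round(s_4, k_4) = 0x6D
s_6 = Round(s_5, k_5) = 0xC4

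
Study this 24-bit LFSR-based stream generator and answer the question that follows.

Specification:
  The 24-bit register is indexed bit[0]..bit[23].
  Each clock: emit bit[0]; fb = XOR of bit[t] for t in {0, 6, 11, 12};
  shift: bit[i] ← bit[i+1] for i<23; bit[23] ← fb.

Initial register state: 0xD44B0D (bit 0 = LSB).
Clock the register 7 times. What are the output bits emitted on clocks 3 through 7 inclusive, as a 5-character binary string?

reg_0 = 0xD44B0D
clock 1: out=1, reg = 0x6A2586
clock 2: out=0, reg = 0x3512C3
clock 3: out=1, reg = 0x9A8961
clock 4: out=1, reg = 0xCD44B0
clock 5: out=0, reg = 0x66A258
clock 6: out=0, reg = 0xB3512C
clock 7: out=0, reg = 0xD9A896

11000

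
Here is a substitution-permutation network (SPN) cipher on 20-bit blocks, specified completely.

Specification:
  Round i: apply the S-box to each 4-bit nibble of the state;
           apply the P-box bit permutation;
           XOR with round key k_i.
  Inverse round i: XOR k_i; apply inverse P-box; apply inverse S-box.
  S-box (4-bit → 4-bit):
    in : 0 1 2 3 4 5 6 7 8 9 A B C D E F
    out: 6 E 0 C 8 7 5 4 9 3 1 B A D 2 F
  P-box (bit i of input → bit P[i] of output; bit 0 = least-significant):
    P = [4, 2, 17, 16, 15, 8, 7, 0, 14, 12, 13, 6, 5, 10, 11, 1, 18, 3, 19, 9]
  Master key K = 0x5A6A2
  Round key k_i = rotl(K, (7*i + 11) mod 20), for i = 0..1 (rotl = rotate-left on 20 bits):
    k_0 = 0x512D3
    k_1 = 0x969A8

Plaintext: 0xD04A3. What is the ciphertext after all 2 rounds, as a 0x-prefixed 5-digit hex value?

s_0 = plaintext = 0xD04A3
s_1 = Round(s_0, k_0) = 0xA9C93
s_2 = Round(s_1, k_1) = 0xEFCC8

0xEFCC8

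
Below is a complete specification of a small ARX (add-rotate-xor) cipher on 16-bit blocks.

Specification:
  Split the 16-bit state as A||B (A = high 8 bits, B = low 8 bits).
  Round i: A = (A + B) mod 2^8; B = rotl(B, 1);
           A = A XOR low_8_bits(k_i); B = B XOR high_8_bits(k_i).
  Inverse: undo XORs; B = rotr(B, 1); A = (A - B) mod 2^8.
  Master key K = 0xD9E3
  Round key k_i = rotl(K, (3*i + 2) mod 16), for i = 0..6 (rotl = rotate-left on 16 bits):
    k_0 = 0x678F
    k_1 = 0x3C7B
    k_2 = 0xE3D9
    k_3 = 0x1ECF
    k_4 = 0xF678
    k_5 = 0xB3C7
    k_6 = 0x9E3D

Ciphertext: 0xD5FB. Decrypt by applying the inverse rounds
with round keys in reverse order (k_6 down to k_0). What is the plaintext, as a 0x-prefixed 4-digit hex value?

0x3A92

s_0 = ciphertext = 0xD5FB
s_1 = InvRound(s_0, k_6) = 0x36B2
s_2 = InvRound(s_1, k_5) = 0x7180
s_3 = InvRound(s_2, k_4) = 0xCE3B
s_4 = InvRound(s_3, k_3) = 0x6F92
s_5 = InvRound(s_4, k_2) = 0xFEB8
s_6 = InvRound(s_5, k_1) = 0x4342
s_7 = InvRound(s_6, k_0) = 0x3A92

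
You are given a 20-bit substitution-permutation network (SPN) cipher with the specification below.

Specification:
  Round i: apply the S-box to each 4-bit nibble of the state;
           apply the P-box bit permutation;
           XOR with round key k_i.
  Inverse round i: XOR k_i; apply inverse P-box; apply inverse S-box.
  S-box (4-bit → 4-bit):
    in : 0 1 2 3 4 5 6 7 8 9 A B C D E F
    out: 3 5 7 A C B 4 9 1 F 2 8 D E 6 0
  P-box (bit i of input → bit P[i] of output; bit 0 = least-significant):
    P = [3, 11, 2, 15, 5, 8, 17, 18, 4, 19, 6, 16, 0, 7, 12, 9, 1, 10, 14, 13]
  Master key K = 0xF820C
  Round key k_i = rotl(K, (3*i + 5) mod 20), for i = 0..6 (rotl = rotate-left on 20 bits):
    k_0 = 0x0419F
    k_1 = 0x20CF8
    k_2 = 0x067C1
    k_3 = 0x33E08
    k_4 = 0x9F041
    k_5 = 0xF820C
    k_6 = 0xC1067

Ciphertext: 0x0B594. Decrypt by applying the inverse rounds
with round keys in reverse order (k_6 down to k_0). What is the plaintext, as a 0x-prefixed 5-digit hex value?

s_0 = ciphertext = 0x0B594
s_1 = InvRound(s_0, k_6) = 0x5025B
s_2 = InvRound(s_1, k_5) = 0x88264
s_3 = InvRound(s_2, k_4) = 0x4CB86
s_4 = InvRound(s_3, k_3) = 0x9EBDC
s_5 = InvRound(s_4, k_2) = 0xA85F9
s_6 = InvRound(s_5, k_1) = 0xF8AA3
s_7 = InvRound(s_6, k_0) = 0x6B599

0x6B599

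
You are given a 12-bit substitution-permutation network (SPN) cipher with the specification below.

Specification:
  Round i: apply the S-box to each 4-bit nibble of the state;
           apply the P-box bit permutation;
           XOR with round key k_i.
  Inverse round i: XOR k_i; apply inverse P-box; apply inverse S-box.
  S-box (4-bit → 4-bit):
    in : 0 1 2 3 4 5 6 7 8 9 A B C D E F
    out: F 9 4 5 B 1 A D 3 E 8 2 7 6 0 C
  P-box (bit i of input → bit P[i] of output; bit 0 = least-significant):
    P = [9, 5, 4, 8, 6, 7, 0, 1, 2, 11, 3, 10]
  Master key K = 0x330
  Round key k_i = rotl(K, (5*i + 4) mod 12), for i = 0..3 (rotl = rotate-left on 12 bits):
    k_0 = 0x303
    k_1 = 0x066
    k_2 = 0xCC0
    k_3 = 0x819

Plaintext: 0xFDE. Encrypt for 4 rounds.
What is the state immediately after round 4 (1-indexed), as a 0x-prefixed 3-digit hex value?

s_0 = plaintext = 0xFDE
s_1 = Round(s_0, k_0) = 0x78A
s_2 = Round(s_1, k_1) = 0x5AA
s_3 = Round(s_2, k_2) = 0xDC6
s_4 = Round(s_3, k_3) = 0x1F0

0x1F0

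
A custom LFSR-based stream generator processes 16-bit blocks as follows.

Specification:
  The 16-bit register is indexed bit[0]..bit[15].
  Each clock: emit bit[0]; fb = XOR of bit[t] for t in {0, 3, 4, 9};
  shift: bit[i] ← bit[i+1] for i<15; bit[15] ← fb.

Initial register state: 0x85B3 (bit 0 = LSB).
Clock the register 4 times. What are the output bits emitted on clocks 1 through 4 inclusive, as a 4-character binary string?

1100

reg_0 = 0x85B3
clock 1: out=1, reg = 0x42D9
clock 2: out=1, reg = 0x216C
clock 3: out=0, reg = 0x90B6
clock 4: out=0, reg = 0xC85B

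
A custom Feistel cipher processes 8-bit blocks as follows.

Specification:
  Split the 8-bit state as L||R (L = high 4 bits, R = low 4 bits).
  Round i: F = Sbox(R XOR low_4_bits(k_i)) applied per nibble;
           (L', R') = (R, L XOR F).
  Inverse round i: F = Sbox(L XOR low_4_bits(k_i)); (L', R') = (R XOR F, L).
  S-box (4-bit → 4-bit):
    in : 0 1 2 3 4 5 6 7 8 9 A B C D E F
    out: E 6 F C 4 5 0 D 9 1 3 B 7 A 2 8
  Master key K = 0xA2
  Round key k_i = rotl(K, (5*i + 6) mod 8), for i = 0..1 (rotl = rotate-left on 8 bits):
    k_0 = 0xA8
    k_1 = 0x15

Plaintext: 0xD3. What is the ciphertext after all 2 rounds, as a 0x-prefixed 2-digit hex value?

s_0 = plaintext = 0xD3
s_1 = Round(s_0, k_0) = 0x36
s_2 = Round(s_1, k_1) = 0x6F

0x6F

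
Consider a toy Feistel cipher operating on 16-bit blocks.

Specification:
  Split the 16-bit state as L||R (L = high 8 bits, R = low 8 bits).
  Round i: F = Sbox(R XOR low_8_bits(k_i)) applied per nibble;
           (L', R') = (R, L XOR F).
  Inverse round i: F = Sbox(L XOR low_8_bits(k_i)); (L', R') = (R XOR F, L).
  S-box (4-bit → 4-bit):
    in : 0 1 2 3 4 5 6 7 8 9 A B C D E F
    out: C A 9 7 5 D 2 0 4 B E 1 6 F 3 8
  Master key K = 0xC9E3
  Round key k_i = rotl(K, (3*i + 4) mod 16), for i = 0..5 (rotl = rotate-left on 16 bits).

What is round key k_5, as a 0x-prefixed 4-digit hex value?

K = 0xC9E3
k_0 = rotl(K, (3*0+4) mod 16) = rotl(K, 4) = 0x9E3C
k_1 = rotl(K, (3*1+4) mod 16) = rotl(K, 7) = 0xF1E4
k_2 = rotl(K, (3*2+4) mod 16) = rotl(K, 10) = 0x8F27
k_3 = rotl(K, (3*3+4) mod 16) = rotl(K, 13) = 0x793C
k_4 = rotl(K, (3*4+4) mod 16) = rotl(K, 0) = 0xC9E3
k_5 = rotl(K, (3*5+4) mod 16) = rotl(K, 3) = 0x4F1E

0x4F1E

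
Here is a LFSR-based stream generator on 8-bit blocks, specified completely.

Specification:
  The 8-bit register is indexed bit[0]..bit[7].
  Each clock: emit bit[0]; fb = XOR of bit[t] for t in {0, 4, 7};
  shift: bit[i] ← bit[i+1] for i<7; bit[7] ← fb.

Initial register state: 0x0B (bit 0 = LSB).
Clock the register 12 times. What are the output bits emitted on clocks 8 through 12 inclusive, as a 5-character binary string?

01001

reg_0 = 0x0B
clock 1: out=1, reg = 0x85
clock 2: out=1, reg = 0x42
clock 3: out=0, reg = 0x21
clock 4: out=1, reg = 0x90
clock 5: out=0, reg = 0x48
clock 6: out=0, reg = 0x24
clock 7: out=0, reg = 0x12
clock 8: out=0, reg = 0x89
clock 9: out=1, reg = 0x44
clock 10: out=0, reg = 0x22
clock 11: out=0, reg = 0x11
clock 12: out=1, reg = 0x08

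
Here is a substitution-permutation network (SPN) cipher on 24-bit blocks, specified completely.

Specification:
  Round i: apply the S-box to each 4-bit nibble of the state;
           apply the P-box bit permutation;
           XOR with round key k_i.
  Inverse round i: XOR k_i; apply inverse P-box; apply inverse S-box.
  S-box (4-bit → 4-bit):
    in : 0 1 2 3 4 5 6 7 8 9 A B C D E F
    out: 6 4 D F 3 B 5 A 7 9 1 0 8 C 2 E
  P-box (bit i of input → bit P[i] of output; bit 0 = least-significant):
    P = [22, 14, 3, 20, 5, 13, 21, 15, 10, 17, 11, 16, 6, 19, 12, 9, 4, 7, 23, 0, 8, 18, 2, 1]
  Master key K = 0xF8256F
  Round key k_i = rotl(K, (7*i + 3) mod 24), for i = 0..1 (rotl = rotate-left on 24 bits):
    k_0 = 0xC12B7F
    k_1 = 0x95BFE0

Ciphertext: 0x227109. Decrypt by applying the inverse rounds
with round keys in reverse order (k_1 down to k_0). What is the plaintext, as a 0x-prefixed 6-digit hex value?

s_0 = ciphertext = 0x227109
s_1 = InvRound(s_0, k_1) = 0xEF932F
s_2 = InvRound(s_1, k_0) = 0xEA80FB

0xEA80FB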